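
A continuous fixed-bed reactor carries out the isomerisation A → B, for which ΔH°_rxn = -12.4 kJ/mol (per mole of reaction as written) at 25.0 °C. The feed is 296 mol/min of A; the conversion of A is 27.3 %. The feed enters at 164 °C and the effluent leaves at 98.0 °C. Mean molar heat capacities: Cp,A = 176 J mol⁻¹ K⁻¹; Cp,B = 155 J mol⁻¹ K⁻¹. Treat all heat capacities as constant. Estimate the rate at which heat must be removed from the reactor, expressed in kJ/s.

Q_out = 76.1 kJ/s

Extent of reaction ξ = 0.273 × 296 = 80.808 mol/min
Reaction term: ξ·ΔH°_rxn = 80.808 × -12.4 = -1002 kJ/min
Sensible, feed 164→25 °C: -7241.3 kJ/min
Outlet flows (mol/min): A 215.19, B 80.808
Sensible, products 25→98.0 °C: 3679.1 kJ/min
Q = ΔH = -4564.2 kJ/min = -76.071 kW
Heat removed = 76.071 kJ/s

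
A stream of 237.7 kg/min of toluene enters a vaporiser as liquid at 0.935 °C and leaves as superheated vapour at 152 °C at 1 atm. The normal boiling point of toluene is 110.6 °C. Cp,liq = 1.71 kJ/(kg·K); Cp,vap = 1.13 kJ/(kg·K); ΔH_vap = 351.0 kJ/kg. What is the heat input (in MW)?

liquid 0.935→110.6 °C: 187.53 kJ/kg
vaporisation at 110.6 °C: 351 kJ/kg
vapour 110.6→152 °C: 46.782 kJ/kg
Δh = 187.53 + 351 + 46.782 = 585.31 kJ/kg
Q = ṁ·Δh = 237.7 kg/min × 585.31 kJ/kg = 139130 kJ/min
|Q| = 2318.8 kW = 2.3188 MW

Q = 2.32 MW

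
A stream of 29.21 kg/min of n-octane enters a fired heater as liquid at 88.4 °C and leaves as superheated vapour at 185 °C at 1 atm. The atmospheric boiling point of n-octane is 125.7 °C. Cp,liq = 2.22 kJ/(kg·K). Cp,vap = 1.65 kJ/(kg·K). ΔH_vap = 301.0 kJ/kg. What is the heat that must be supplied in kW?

Q = 234 kW

liquid 88.4→125.7 °C: 82.806 kJ/kg
vaporisation at 125.7 °C: 301 kJ/kg
vapour 125.7→185 °C: 97.845 kJ/kg
Δh = 82.806 + 301 + 97.845 = 481.65 kJ/kg
Q = ṁ·Δh = 29.21 kg/min × 481.65 kJ/kg = 14069 kJ/min
|Q| = 234.48 kW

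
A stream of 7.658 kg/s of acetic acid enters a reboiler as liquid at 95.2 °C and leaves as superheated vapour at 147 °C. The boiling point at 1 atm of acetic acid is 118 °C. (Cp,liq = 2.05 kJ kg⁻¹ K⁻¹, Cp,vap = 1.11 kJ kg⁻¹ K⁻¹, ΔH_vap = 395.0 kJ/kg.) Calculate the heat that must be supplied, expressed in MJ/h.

liquid 95.2→118 °C: 46.74 kJ/kg
vaporisation at 118 °C: 395 kJ/kg
vapour 118→147 °C: 32.19 kJ/kg
Δh = 46.74 + 395 + 32.19 = 473.93 kJ/kg
Q = ṁ·Δh = 7.658 kg/s × 473.93 kJ/kg = 3629.4 kJ/s
|Q| = 3629.4 kW = 13066 MJ/h

Q = 13100 MJ/h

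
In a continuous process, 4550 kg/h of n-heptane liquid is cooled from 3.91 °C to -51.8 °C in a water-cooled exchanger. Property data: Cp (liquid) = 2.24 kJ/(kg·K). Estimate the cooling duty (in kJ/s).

Q = ṁ·Cp·ΔT = 4550 × 2.24 × (-51.8 − 3.91) = -567800 kJ/h
Converting: 567800 / 3600 s = 157.72 kW

Q_c = 158 kJ/s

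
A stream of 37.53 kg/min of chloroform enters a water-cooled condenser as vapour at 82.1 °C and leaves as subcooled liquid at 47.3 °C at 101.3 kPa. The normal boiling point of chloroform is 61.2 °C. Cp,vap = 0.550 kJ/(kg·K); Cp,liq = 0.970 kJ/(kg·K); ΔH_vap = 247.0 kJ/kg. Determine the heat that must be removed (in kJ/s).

Q_c = 170 kJ/s

vapour 82.1→61.2 °C: -11.495 kJ/kg
condensation at 61.2 °C: -247 kJ/kg
liquid 61.2→47.3 °C: -13.483 kJ/kg
Δh = -11.495 + -247 + -13.483 = -271.98 kJ/kg
Q = ṁ·Δh = 37.53 kg/min × -271.98 kJ/kg = -10207 kJ/min
|Q| = 170.12 kW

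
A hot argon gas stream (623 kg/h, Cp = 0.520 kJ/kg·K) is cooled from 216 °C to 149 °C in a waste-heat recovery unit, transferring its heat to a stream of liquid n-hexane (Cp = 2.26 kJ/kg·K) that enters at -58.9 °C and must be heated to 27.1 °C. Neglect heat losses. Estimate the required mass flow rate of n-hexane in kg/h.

Heat released by hot stream: Q = 623 × 0.520 × (216 − 149) = 21705 kJ/h
Energy balance on cold side (adiabatic exchanger): Q = ṁ_c·Cp_c·(T_c,out − T_c,in)
ṁ_c = 21705 / [2.26 × (27.1 − -58.9)] = 111.68 kg/h

ṁ_c = 112 kg/h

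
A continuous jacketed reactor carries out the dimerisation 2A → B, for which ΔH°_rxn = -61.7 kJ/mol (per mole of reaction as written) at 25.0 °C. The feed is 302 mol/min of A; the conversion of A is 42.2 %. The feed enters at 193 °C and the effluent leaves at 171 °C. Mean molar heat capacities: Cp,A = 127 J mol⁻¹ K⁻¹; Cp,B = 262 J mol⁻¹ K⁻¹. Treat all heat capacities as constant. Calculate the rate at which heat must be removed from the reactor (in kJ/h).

Extent of reaction ξ = 0.422 × 302 / 2 = 63.722 mol/min
Reaction term: ξ·ΔH°_rxn = 63.722 × -61.7 = -3931.6 kJ/min
Sensible, feed 193→25 °C: -6443.5 kJ/min
Outlet flows (mol/min): A 174.56, B 63.722
Sensible, products 25→171 °C: 5674.1 kJ/min
Q = ΔH = -4701 kJ/min = -78.35 kW
Heat removed = 282060 kJ/h

Q_out = 282000 kJ/h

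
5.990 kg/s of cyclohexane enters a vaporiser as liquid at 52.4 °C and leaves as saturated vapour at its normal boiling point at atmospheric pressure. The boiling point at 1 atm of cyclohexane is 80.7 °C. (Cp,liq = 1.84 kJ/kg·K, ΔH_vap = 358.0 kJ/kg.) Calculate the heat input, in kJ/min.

liquid 52.4→80.7 °C: 52.072 kJ/kg
vaporisation at 80.7 °C: 358 kJ/kg
Δh = 52.072 + 358 = 410.07 kJ/kg
Q = ṁ·Δh = 5.990 kg/s × 410.07 kJ/kg = 2456.3 kJ/s
|Q| = 2456.3 kW = 147380 kJ/min

Q = 147000 kJ/min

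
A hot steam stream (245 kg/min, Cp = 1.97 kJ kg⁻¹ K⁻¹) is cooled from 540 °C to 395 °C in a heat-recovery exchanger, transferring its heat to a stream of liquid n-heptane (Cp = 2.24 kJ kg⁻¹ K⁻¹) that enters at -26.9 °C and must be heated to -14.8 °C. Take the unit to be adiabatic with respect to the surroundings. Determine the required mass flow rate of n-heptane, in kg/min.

ṁ_c = 2580 kg/min

Heat released by hot stream: Q = 245 × 1.97 × (540 − 395) = 69984 kJ/min
Energy balance on cold side (adiabatic exchanger): Q = ṁ_c·Cp_c·(T_c,out − T_c,in)
ṁ_c = 69984 / [2.24 × (-14.8 − -26.9)] = 2582.1 kg/min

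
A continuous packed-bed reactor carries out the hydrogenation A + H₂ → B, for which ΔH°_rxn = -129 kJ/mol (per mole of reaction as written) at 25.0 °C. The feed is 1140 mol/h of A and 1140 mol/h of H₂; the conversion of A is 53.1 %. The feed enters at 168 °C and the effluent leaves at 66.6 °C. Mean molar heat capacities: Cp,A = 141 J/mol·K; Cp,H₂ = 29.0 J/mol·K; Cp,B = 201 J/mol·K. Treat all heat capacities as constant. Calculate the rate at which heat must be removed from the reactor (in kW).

Q_out = 26.9 kW

Extent of reaction ξ = 0.531 × 1140 = 605.34 mol/h
Reaction term: ξ·ΔH°_rxn = 605.34 × -129 = -78089 kJ/h
Sensible, feed 168→25 °C: -27713 kJ/h
Outlet flows (mol/h): A 534.66, H₂ 534.66, B 605.34
Sensible, products 25→66.6 °C: 8842.7 kJ/h
Q = ΔH = -96960 kJ/h = -26.933 kW
Heat removed = 26.933 kW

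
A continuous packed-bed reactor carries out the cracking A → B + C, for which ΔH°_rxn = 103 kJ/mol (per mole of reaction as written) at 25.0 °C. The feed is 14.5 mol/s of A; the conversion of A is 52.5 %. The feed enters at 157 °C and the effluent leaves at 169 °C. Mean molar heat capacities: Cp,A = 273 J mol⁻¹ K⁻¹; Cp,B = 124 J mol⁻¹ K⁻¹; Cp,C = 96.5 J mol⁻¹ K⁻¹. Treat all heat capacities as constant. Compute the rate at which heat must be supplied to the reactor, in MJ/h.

Extent of reaction ξ = 0.525 × 14.5 = 7.6125 mol/s
Reaction term: ξ·ΔH°_rxn = 7.6125 × 103 = 784.09 kJ/s
Sensible, feed 157→25 °C: -522.52 kJ/s
Outlet flows (mol/s): A 6.8875, B 7.6125, C 7.6125
Sensible, products 25→169 °C: 512.47 kJ/s
Q = ΔH = 774.04 kJ/s = 774.04 kW
Heat supplied = 2786.5 MJ/h

Q_in = 2790 MJ/h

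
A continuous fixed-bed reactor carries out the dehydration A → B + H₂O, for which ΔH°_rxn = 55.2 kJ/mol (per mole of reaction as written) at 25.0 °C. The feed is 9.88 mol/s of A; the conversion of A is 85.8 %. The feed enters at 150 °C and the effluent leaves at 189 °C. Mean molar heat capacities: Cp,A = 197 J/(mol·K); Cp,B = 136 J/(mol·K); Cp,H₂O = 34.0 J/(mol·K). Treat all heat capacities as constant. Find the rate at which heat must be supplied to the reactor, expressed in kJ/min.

Q_in = 30400 kJ/min

Extent of reaction ξ = 0.858 × 9.88 = 8.477 mol/s
Reaction term: ξ·ΔH°_rxn = 8.477 × 55.2 = 467.93 kJ/s
Sensible, feed 150→25 °C: -243.3 kJ/s
Outlet flows (mol/s): A 1.403, B 8.477, H₂O 8.477
Sensible, products 25→189 °C: 281.67 kJ/s
Q = ΔH = 506.3 kJ/s = 506.3 kW
Heat supplied = 30378 kJ/min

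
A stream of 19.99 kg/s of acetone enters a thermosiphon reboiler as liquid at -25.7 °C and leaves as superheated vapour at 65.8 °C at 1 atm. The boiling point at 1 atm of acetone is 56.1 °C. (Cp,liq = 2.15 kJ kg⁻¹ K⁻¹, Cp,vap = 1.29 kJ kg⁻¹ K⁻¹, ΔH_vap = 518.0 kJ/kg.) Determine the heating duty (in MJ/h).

liquid -25.7→56.1 °C: 175.87 kJ/kg
vaporisation at 56.1 °C: 518 kJ/kg
vapour 56.1→65.8 °C: 12.513 kJ/kg
Δh = 175.87 + 518 + 12.513 = 706.38 kJ/kg
Q = ṁ·Δh = 19.99 kg/s × 706.38 kJ/kg = 14121 kJ/s
|Q| = 14121 kW = 50834 MJ/h

Q = 50800 MJ/h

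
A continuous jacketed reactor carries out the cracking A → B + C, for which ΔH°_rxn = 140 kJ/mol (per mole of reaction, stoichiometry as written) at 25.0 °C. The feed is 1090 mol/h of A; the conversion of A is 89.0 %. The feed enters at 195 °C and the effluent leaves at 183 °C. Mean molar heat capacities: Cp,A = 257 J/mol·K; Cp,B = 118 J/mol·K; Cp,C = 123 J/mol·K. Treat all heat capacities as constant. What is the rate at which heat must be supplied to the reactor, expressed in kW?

Q_in = 36.1 kW

Extent of reaction ξ = 0.890 × 1090 = 970.1 mol/h
Reaction term: ξ·ΔH°_rxn = 970.1 × 140 = 135810 kJ/h
Sensible, feed 195→25 °C: -47622 kJ/h
Outlet flows (mol/h): A 119.9, B 970.1, C 970.1
Sensible, products 25→183 °C: 41808 kJ/h
Q = ΔH = 130000 kJ/h = 36.111 kW
Heat supplied = 36.111 kW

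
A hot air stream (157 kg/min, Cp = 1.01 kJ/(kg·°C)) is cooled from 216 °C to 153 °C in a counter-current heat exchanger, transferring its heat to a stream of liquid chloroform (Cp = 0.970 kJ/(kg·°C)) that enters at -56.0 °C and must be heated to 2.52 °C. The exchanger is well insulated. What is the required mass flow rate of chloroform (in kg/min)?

ṁ_c = 176 kg/min

Heat released by hot stream: Q = 157 × 1.01 × (216 − 153) = 9989.9 kJ/min
Energy balance on cold side (adiabatic exchanger): Q = ṁ_c·Cp_c·(T_c,out − T_c,in)
ṁ_c = 9989.9 / [0.970 × (2.52 − -56.0)] = 175.99 kg/min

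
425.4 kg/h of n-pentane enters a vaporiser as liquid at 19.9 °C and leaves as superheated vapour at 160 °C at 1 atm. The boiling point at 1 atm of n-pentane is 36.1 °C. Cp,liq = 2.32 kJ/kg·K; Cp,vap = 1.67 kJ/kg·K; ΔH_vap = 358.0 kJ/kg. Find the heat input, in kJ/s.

liquid 19.9→36.1 °C: 37.584 kJ/kg
vaporisation at 36.1 °C: 358 kJ/kg
vapour 36.1→160 °C: 206.91 kJ/kg
Δh = 37.584 + 358 + 206.91 = 602.5 kJ/kg
Q = ṁ·Δh = 425.4 kg/h × 602.5 kJ/kg = 256300 kJ/h
|Q| = 71.195 kW

Q = 71.2 kJ/s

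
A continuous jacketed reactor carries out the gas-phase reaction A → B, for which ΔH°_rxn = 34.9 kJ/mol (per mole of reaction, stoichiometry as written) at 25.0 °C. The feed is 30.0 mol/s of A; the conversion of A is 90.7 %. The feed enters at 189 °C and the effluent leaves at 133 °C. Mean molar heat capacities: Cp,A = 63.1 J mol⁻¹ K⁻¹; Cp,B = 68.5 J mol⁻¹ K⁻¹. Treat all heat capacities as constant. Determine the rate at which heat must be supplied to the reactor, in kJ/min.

Q_in = 51600 kJ/min

Extent of reaction ξ = 0.907 × 30.0 = 27.21 mol/s
Reaction term: ξ·ΔH°_rxn = 27.21 × 34.9 = 949.63 kJ/s
Sensible, feed 189→25 °C: -310.45 kJ/s
Outlet flows (mol/s): A 2.79, B 27.21
Sensible, products 25→133 °C: 220.31 kJ/s
Q = ΔH = 859.49 kJ/s = 859.49 kW
Heat supplied = 51569 kJ/min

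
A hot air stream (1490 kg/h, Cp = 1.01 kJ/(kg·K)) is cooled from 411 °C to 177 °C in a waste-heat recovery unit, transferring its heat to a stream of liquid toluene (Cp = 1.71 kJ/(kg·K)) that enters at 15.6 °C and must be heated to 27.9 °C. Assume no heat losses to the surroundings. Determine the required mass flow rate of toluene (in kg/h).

Heat released by hot stream: Q = 1490 × 1.01 × (411 − 177) = 352150 kJ/h
Energy balance on cold side (adiabatic exchanger): Q = ṁ_c·Cp_c·(T_c,out − T_c,in)
ṁ_c = 352150 / [1.71 × (27.9 − 15.6)] = 16743 kg/h

ṁ_c = 16700 kg/h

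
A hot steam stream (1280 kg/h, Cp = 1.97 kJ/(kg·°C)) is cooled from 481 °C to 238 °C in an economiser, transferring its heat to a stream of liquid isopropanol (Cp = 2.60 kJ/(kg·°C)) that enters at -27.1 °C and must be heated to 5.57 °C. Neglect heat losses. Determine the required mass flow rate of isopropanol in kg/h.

ṁ_c = 7210 kg/h

Heat released by hot stream: Q = 1280 × 1.97 × (481 − 238) = 612750 kJ/h
Energy balance on cold side (adiabatic exchanger): Q = ṁ_c·Cp_c·(T_c,out − T_c,in)
ṁ_c = 612750 / [2.60 × (5.57 − -27.1)] = 7213.7 kg/h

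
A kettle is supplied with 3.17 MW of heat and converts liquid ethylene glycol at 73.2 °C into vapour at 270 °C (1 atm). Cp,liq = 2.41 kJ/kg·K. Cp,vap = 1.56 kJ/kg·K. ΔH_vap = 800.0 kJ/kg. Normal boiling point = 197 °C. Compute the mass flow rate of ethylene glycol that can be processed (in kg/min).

ṁ = 157 kg/min

Δh = 2.41×(197−73.2) + 800.0 + 1.56×(270−197) = 1212.2 kJ/kg
Q = 3.17 MW = 3170 kJ/s = 190200 kJ/min
ṁ = Q/Δh = 190200 / 1212.2 = 156.9 kg/min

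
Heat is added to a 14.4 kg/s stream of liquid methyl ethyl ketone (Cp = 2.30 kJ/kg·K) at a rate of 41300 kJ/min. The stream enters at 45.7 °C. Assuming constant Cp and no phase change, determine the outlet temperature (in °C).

Q = 41300 kJ/min = 688.33 kJ/s
ΔT = Q/(ṁ·Cp) = 688.33/(14.4×2.30) = 20.783 K
T_out = 45.7 + 20.783 = 66.483 °C

T_out = 66.5 °C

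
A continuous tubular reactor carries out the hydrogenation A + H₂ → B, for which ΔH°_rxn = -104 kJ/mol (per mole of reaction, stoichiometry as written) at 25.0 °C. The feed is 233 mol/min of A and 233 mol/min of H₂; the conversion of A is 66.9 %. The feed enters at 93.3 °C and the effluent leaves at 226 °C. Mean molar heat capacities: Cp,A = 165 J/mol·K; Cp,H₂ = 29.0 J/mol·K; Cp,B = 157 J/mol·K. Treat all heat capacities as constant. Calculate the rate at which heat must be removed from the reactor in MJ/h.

Q_out = 682 MJ/h

Extent of reaction ξ = 0.669 × 233 = 155.88 mol/min
Reaction term: ξ·ΔH°_rxn = 155.88 × -104 = -16211 kJ/min
Sensible, feed 93.3→25 °C: -3087.3 kJ/min
Outlet flows (mol/min): A 77.123, H₂ 77.123, B 155.88
Sensible, products 25→226 °C: 7926.3 kJ/min
Q = ΔH = -11372 kJ/min = -189.54 kW
Heat removed = 682.33 MJ/h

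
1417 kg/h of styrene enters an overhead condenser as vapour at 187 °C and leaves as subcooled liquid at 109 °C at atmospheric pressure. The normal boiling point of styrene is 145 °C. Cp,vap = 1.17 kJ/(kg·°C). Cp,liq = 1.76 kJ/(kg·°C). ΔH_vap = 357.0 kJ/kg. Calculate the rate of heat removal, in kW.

Q_c = 185 kW

vapour 187→145 °C: -49.14 kJ/kg
condensation at 145 °C: -357 kJ/kg
liquid 145→109 °C: -63.36 kJ/kg
Δh = -49.14 + -357 + -63.36 = -469.5 kJ/kg
Q = ṁ·Δh = 1417 kg/h × -469.5 kJ/kg = -665280 kJ/h
|Q| = 184.8 kW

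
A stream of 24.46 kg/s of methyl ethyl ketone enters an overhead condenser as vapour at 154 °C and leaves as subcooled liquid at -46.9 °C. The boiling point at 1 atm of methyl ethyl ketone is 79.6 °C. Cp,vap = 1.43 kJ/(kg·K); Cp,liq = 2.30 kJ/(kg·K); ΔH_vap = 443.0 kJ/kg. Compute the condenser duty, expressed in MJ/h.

Q_c = 74000 MJ/h

vapour 154→79.6 °C: -106.39 kJ/kg
condensation at 79.6 °C: -443 kJ/kg
liquid 79.6→-46.9 °C: -290.95 kJ/kg
Δh = -106.39 + -443 + -290.95 = -840.34 kJ/kg
Q = ṁ·Δh = 24.46 kg/s × -840.34 kJ/kg = -20555 kJ/s
|Q| = 20555 kW = 73997 MJ/h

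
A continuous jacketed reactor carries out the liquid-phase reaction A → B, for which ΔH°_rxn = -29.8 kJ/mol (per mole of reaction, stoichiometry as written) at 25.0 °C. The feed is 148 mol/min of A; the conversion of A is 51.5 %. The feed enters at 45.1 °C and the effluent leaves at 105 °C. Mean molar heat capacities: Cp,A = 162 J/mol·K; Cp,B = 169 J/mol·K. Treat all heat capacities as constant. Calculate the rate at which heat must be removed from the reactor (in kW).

Extent of reaction ξ = 0.515 × 148 = 76.22 mol/min
Reaction term: ξ·ΔH°_rxn = 76.22 × -29.8 = -2271.4 kJ/min
Sensible, feed 45.1→25 °C: -481.92 kJ/min
Outlet flows (mol/min): A 71.78, B 76.22
Sensible, products 25→105 °C: 1960.8 kJ/min
Q = ΔH = -792.51 kJ/min = -13.209 kW
Heat removed = 13.209 kW

Q_out = 13.2 kW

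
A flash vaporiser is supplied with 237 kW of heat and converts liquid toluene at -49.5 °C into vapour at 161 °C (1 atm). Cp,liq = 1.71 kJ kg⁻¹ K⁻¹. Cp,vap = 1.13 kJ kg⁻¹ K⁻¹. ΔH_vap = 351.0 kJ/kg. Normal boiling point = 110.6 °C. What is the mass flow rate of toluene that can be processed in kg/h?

Δh = 1.71×(110.6−-49.5) + 351.0 + 1.13×(161−110.6) = 681.72 kJ/kg
Q = 237 kW = 237 kJ/s = 853200 kJ/h
ṁ = Q/Δh = 853200 / 681.72 = 1251.5 kg/h

ṁ = 1250 kg/h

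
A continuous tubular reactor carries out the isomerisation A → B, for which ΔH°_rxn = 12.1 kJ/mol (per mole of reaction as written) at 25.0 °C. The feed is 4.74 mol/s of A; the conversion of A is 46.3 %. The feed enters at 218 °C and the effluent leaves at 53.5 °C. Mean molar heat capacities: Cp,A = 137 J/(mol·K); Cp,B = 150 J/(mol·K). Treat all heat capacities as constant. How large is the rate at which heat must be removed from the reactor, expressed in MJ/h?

Q_out = 286 MJ/h

Extent of reaction ξ = 0.463 × 4.74 = 2.1946 mol/s
Reaction term: ξ·ΔH°_rxn = 2.1946 × 12.1 = 26.555 kJ/s
Sensible, feed 218→25 °C: -125.33 kJ/s
Outlet flows (mol/s): A 2.5454, B 2.1946
Sensible, products 25→53.5 °C: 19.32 kJ/s
Q = ΔH = -79.455 kJ/s = -79.455 kW
Heat removed = 286.04 MJ/h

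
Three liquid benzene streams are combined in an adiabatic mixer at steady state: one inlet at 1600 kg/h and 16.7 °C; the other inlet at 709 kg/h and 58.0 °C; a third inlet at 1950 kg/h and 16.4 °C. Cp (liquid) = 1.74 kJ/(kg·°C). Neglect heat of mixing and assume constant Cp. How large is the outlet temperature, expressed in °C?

T_out = 23.4 °C

No heat crosses the boundary, so H_out = H_in.
Σ ṁᵢCp,ᵢTᵢ = 1600×1.74×16.7 + 709×1.74×58.0 + 1950×1.74×16.4 = 173690
Σ ṁᵢCp,ᵢ = 1600×1.74 + 709×1.74 + 1950×1.74 = 7410.7
T_out = 173690 / 7410.7 = 23.438 °C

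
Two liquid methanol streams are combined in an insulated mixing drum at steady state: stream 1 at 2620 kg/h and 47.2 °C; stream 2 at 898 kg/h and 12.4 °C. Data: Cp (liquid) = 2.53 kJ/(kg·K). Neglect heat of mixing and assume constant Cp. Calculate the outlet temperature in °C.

T_out = 38.3 °C

Adiabatic, steady state ⇒ Σ ṁᵢCp,ᵢ(T_out − Tᵢ) = 0
Σ ṁᵢCp,ᵢTᵢ = 2620×2.53×47.2 + 898×2.53×12.4 = 341040
Σ ṁᵢCp,ᵢ = 2620×2.53 + 898×2.53 = 8900.5
T_out = 341040 / 8900.5 = 38.317 °C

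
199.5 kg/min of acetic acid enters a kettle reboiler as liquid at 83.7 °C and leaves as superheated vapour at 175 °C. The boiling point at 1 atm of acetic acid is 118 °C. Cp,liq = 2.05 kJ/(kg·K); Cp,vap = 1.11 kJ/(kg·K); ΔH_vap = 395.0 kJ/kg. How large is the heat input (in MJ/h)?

liquid 83.7→118 °C: 70.315 kJ/kg
vaporisation at 118 °C: 395 kJ/kg
vapour 118→175 °C: 63.27 kJ/kg
Δh = 70.315 + 395 + 63.27 = 528.59 kJ/kg
Q = ṁ·Δh = 199.5 kg/min × 528.59 kJ/kg = 105450 kJ/min
|Q| = 1757.5 kW = 6327.2 MJ/h

Q = 6330 MJ/h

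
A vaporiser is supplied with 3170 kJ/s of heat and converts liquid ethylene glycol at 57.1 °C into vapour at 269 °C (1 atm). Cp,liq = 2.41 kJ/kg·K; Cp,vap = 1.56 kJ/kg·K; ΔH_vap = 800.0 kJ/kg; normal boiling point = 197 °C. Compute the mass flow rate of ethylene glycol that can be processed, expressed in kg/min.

ṁ = 152 kg/min

Δh = 2.41×(197−57.1) + 800.0 + 1.56×(269−197) = 1249.5 kJ/kg
Q = 3170 kJ/s = 3170 kJ/s = 190200 kJ/min
ṁ = Q/Δh = 190200 / 1249.5 = 152.22 kg/min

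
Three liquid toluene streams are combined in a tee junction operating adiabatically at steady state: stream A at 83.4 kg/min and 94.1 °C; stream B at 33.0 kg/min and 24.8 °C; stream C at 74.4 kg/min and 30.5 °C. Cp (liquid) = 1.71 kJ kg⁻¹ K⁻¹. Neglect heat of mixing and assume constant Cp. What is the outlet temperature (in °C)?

T_out = 57.3 °C

Adiabatic, steady state ⇒ Σ ṁᵢCp,ᵢ(T_out − Tᵢ) = 0
Σ ṁᵢCp,ᵢTᵢ = 83.4×1.71×94.1 + 33.0×1.71×24.8 + 74.4×1.71×30.5 = 18700
Σ ṁᵢCp,ᵢ = 83.4×1.71 + 33.0×1.71 + 74.4×1.71 = 326.27
T_out = 18700 / 326.27 = 57.314 °C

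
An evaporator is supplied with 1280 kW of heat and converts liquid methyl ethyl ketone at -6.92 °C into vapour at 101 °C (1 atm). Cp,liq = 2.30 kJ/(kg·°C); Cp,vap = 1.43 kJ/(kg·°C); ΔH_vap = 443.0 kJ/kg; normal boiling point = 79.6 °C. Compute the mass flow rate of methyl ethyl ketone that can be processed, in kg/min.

ṁ = 114 kg/min

Δh = 2.30×(79.6−-6.92) + 443.0 + 1.43×(101−79.6) = 672.6 kJ/kg
Q = 1280 kW = 1280 kJ/s = 76800 kJ/min
ṁ = Q/Δh = 76800 / 672.6 = 114.18 kg/min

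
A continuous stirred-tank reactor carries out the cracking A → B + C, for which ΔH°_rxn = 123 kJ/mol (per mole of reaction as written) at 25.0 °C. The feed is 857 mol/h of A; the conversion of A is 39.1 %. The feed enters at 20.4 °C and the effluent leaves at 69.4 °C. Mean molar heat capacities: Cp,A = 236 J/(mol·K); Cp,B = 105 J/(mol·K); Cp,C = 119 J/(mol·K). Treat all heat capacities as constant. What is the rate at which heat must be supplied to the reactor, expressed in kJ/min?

Extent of reaction ξ = 0.391 × 857 = 335.09 mol/h
Reaction term: ξ·ΔH°_rxn = 335.09 × 123 = 41216 kJ/h
Sensible, feed 20.4→25 °C: 930.36 kJ/h
Outlet flows (mol/h): A 521.91, B 335.09, C 335.09
Sensible, products 25→69.4 °C: 8801.5 kJ/h
Q = ΔH = 50948 kJ/h = 14.152 kW
Heat supplied = 849.13 kJ/min

Q_in = 849 kJ/min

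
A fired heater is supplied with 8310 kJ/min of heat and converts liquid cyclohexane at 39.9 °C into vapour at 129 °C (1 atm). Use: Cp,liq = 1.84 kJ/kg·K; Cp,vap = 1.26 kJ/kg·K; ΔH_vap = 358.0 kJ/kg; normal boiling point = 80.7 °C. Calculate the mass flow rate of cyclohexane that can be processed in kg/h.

ṁ = 1010 kg/h

Δh = 1.84×(80.7−39.9) + 358.0 + 1.26×(129−80.7) = 493.93 kJ/kg
Q = 8310 kJ/min = 138.5 kJ/s = 498600 kJ/h
ṁ = Q/Δh = 498600 / 493.93 = 1009.5 kg/h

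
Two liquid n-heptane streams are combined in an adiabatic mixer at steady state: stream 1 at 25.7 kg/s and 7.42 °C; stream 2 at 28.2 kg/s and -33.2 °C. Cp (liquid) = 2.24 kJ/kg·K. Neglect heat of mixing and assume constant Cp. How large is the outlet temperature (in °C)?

T_out = -13.8 °C

No heat crosses the boundary, so H_out = H_in.
T_out = Σ ṁᵢCp,ᵢTᵢ / Σ ṁᵢCp,ᵢ
      = -1670 / 120.74 = -13.832 °C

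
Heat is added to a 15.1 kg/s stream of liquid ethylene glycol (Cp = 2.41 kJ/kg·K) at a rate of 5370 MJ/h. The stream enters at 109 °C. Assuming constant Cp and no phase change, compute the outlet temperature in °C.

Q = 5370 MJ/h = 1491.7 kJ/s
ΔT = Q/(ṁ·Cp) = 1491.7/(15.1×2.41) = 40.99 K
T_out = 109 + 40.99 = 149.99 °C

T_out = 150 °C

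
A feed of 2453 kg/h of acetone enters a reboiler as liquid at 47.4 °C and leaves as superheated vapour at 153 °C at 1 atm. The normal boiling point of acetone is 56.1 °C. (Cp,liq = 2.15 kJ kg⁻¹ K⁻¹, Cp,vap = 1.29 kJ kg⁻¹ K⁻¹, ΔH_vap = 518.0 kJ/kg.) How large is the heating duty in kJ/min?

Q = 27100 kJ/min

liquid 47.4→56.1 °C: 18.705 kJ/kg
vaporisation at 56.1 °C: 518 kJ/kg
vapour 56.1→153 °C: 125 kJ/kg
Δh = 18.705 + 518 + 125 = 661.71 kJ/kg
Q = ṁ·Δh = 2453 kg/h × 661.71 kJ/kg = 1.6232e+06 kJ/h
|Q| = 450.88 kW = 27053 kJ/min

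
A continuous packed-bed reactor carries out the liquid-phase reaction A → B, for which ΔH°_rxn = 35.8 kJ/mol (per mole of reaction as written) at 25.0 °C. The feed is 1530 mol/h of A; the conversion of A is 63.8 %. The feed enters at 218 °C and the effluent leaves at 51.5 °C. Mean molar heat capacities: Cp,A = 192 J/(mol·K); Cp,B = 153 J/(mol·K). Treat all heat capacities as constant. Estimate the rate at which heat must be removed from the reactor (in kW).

Extent of reaction ξ = 0.638 × 1530 = 976.14 mol/h
Reaction term: ξ·ΔH°_rxn = 976.14 × 35.8 = 34946 kJ/h
Sensible, feed 218→25 °C: -56696 kJ/h
Outlet flows (mol/h): A 553.86, B 976.14
Sensible, products 25→51.5 °C: 6775.8 kJ/h
Q = ΔH = -14974 kJ/h = -4.1595 kW
Heat removed = 4.1595 kW

Q_out = 4.16 kW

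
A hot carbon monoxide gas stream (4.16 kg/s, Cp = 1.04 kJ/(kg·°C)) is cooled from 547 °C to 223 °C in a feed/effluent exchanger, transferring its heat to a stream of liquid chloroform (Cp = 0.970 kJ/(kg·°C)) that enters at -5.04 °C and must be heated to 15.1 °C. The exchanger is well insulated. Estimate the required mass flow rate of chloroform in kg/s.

Heat released by hot stream: Q = 4.16 × 1.04 × (547 − 223) = 1401.8 kJ/s
Energy balance on cold side (adiabatic exchanger): Q = ṁ_c·Cp_c·(T_c,out − T_c,in)
ṁ_c = 1401.8 / [0.970 × (15.1 − -5.04)] = 71.753 kg/s

ṁ_c = 71.8 kg/s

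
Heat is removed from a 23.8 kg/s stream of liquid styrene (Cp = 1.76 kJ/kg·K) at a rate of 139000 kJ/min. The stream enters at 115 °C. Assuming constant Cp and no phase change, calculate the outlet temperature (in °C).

Q = 139000 kJ/min = 2316.7 kJ/s
ΔT = Q/(ṁ·Cp) = 2316.7/(23.8×1.76) = 55.306 K
T_out = 115 − 55.306 = 59.694 °C

T_out = 59.7 °C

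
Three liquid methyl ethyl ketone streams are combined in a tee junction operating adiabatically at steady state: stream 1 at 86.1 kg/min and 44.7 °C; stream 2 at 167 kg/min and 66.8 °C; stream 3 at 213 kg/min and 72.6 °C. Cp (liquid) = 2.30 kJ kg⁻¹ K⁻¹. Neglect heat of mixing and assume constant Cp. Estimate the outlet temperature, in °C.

Adiabatic, steady state ⇒ Σ ṁᵢCp,ᵢ(T_out − Tᵢ) = 0
T_out = Σ ṁᵢCp,ᵢTᵢ / Σ ṁᵢCp,ᵢ
      = 70077 / 1072 = 65.368 °C

T_out = 65.4 °C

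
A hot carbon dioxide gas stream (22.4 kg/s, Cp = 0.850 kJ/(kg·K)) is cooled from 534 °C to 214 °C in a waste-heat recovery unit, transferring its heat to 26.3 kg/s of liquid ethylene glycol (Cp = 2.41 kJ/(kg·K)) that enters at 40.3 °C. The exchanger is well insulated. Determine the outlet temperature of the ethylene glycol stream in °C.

T_c,out = 136 °C

Heat released by hot stream: Q = 22.4 × 0.850 × (534 − 214) = 6092.8 kJ/s
Energy balance on cold side (adiabatic exchanger): Q = ṁ_c·Cp_c·(T_c,out − T_c,in)
T_c,out = 40.3 + 6092.8/(26.3 × 2.41) = 136.43 °C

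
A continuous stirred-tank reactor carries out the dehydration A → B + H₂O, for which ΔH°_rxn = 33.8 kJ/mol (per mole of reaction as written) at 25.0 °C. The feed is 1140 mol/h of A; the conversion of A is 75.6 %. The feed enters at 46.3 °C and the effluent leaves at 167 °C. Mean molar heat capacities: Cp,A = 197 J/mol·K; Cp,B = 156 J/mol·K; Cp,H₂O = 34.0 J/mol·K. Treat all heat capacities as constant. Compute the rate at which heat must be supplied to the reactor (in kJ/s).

Extent of reaction ξ = 0.756 × 1140 = 861.84 mol/h
Reaction term: ξ·ΔH°_rxn = 861.84 × 33.8 = 29130 kJ/h
Sensible, feed 46.3→25 °C: -4783.6 kJ/h
Outlet flows (mol/h): A 278.16, B 861.84, H₂O 861.84
Sensible, products 25→167 °C: 31034 kJ/h
Q = ΔH = 55380 kJ/h = 15.383 kW
Heat supplied = 15.383 kJ/s

Q_in = 15.4 kJ/s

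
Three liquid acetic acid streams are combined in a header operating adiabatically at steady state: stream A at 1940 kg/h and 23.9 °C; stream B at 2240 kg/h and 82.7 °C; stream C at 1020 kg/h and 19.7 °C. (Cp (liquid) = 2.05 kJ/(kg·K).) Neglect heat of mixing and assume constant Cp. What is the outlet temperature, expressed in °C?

T_out = 48.4 °C

No heat crosses the boundary, so H_out = H_in.
Σ ṁᵢCp,ᵢTᵢ = 1940×2.05×23.9 + 2240×2.05×82.7 + 1020×2.05×19.7 = 516000
Σ ṁᵢCp,ᵢ = 1940×2.05 + 2240×2.05 + 1020×2.05 = 10660
T_out = 516000 / 10660 = 48.405 °C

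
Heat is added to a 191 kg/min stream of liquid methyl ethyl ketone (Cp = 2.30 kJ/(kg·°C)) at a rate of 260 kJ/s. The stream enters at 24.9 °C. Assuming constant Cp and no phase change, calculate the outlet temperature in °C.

T_out = 60.4 °C

Q = 260 kJ/s = 15600 kJ/min
ΔT = Q/(ṁ·Cp) = 15600/(191×2.30) = 35.511 K
T_out = 24.9 + 35.511 = 60.411 °C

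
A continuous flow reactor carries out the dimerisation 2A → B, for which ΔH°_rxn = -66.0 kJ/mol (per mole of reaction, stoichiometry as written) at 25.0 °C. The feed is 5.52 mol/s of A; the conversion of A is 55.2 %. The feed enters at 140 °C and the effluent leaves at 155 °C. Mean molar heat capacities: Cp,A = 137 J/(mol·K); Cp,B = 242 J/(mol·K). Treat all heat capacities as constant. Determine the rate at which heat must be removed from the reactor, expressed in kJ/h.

Q_out = 344000 kJ/h

Extent of reaction ξ = 0.552 × 5.52 / 2 = 1.5235 mol/s
Reaction term: ξ·ΔH°_rxn = 1.5235 × -66.0 = -100.55 kJ/s
Sensible, feed 140→25 °C: -86.968 kJ/s
Outlet flows (mol/s): A 2.473, B 1.5235
Sensible, products 25→155 °C: 91.973 kJ/s
Q = ΔH = -95.547 kJ/s = -95.547 kW
Heat removed = 343970 kJ/h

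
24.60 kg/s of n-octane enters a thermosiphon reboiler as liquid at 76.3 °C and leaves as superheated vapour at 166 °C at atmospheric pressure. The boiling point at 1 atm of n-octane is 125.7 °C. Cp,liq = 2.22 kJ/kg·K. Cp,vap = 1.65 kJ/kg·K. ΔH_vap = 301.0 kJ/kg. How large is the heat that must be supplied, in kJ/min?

Q = 704000 kJ/min

liquid 76.3→125.7 °C: 109.67 kJ/kg
vaporisation at 125.7 °C: 301 kJ/kg
vapour 125.7→166 °C: 66.495 kJ/kg
Δh = 109.67 + 301 + 66.495 = 477.16 kJ/kg
Q = ṁ·Δh = 24.60 kg/s × 477.16 kJ/kg = 11738 kJ/s
|Q| = 11738 kW = 704290 kJ/min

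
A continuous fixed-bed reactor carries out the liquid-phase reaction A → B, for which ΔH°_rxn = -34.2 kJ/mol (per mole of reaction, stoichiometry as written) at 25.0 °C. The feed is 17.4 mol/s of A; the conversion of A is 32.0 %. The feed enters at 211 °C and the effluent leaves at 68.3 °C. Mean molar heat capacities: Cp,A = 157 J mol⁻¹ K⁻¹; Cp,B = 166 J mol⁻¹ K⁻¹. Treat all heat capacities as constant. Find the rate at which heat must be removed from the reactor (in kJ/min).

Q_out = 34700 kJ/min

Extent of reaction ξ = 0.320 × 17.4 = 5.568 mol/s
Reaction term: ξ·ΔH°_rxn = 5.568 × -34.2 = -190.43 kJ/s
Sensible, feed 211→25 °C: -508.11 kJ/s
Outlet flows (mol/s): A 11.832, B 5.568
Sensible, products 25→68.3 °C: 120.46 kJ/s
Q = ΔH = -578.08 kJ/s = -578.08 kW
Heat removed = 34685 kJ/min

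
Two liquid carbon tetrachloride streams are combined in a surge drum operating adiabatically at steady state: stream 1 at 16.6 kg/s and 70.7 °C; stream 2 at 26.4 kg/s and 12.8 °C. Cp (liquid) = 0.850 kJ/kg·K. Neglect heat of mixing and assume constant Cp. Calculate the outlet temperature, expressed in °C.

T_out = 35.2 °C

No heat crosses the boundary, so H_out = H_in.
Σ ṁᵢCp,ᵢTᵢ = 16.6×0.850×70.7 + 26.4×0.850×12.8 = 1284.8
Σ ṁᵢCp,ᵢ = 16.6×0.850 + 26.4×0.850 = 36.55
T_out = 1284.8 / 36.55 = 35.152 °C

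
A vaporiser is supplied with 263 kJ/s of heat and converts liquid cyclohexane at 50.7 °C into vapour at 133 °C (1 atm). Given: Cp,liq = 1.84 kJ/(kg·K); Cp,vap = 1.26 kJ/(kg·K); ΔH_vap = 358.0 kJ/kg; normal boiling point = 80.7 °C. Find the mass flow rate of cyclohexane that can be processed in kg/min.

Δh = 1.84×(80.7−50.7) + 358.0 + 1.26×(133−80.7) = 479.1 kJ/kg
Q = 263 kJ/s = 263 kJ/s = 15780 kJ/min
ṁ = Q/Δh = 15780 / 479.1 = 32.937 kg/min

ṁ = 32.9 kg/min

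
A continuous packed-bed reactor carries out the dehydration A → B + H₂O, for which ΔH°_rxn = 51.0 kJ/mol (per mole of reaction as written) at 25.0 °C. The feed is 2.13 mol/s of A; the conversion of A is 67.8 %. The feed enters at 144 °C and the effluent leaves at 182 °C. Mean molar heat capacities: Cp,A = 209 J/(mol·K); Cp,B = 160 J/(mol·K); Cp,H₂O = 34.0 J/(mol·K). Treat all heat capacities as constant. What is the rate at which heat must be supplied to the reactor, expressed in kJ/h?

Q_in = 314000 kJ/h

Extent of reaction ξ = 0.678 × 2.13 = 1.4441 mol/s
Reaction term: ξ·ΔH°_rxn = 1.4441 × 51.0 = 73.651 kJ/s
Sensible, feed 144→25 °C: -52.975 kJ/s
Outlet flows (mol/s): A 0.68586, B 1.4441, H₂O 1.4441
Sensible, products 25→182 °C: 66.491 kJ/s
Q = ΔH = 87.167 kJ/s = 87.167 kW
Heat supplied = 313800 kJ/h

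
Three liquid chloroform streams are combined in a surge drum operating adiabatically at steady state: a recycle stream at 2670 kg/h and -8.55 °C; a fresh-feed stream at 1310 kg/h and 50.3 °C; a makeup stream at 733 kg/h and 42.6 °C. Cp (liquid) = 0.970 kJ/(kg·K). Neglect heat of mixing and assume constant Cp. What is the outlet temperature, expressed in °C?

Energy balance with Q = 0: Σ ṁᵢCp,ᵢ(T_out − Tᵢ) = 0
T_out = Σ ṁᵢCp,ᵢTᵢ / Σ ṁᵢCp,ᵢ
      = 72062 / 4571.6 = 15.763 °C

T_out = 15.8 °C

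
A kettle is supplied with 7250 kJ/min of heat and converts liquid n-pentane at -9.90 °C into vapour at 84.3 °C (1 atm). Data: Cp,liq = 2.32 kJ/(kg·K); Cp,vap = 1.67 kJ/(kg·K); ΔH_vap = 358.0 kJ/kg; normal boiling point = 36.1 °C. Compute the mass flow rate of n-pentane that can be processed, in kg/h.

Δh = 2.32×(36.1−-9.90) + 358.0 + 1.67×(84.3−36.1) = 545.21 kJ/kg
Q = 7250 kJ/min = 120.83 kJ/s = 435000 kJ/h
ṁ = Q/Δh = 435000 / 545.21 = 797.85 kg/h

ṁ = 798 kg/h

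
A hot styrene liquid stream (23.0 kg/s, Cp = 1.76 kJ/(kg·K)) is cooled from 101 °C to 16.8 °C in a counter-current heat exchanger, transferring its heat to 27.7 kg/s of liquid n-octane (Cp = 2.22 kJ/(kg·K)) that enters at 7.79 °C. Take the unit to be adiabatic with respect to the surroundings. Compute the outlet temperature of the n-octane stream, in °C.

T_c,out = 63.2 °C

Heat released by hot stream: Q = 23.0 × 1.76 × (101 − 16.8) = 3408.4 kJ/s
Energy balance on cold side (adiabatic exchanger): Q = ṁ_c·Cp_c·(T_c,out − T_c,in)
T_c,out = 7.79 + 3408.4/(27.7 × 2.22) = 63.217 °C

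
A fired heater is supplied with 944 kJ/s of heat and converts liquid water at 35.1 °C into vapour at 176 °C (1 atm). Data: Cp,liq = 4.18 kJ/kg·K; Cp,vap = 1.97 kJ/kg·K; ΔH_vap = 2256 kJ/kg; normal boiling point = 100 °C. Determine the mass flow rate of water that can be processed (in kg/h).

Δh = 4.18×(100−35.1) + 2256 + 1.97×(176−100) = 2677 kJ/kg
Q = 944 kJ/s = 944 kJ/s = 3.3984e+06 kJ/h
ṁ = Q/Δh = 3.3984e+06 / 2677 = 1269.5 kg/h

ṁ = 1270 kg/h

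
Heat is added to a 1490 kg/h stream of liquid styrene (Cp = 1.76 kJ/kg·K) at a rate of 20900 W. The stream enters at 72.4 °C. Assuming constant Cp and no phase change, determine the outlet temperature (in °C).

Q = 20900 W = 75240 kJ/h
ΔT = Q/(ṁ·Cp) = 75240/(1490×1.76) = 28.691 K
T_out = 72.4 + 28.691 = 101.09 °C

T_out = 101 °C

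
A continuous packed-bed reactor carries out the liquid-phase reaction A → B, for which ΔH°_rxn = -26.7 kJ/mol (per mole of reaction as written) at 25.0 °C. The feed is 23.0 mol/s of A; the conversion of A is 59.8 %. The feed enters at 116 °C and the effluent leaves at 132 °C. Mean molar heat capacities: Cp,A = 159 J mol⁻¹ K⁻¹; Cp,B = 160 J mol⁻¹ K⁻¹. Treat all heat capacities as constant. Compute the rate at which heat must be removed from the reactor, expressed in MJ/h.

Extent of reaction ξ = 0.598 × 23.0 = 13.754 mol/s
Reaction term: ξ·ΔH°_rxn = 13.754 × -26.7 = -367.23 kJ/s
Sensible, feed 116→25 °C: -332.79 kJ/s
Outlet flows (mol/s): A 9.246, B 13.754
Sensible, products 25→132 °C: 392.77 kJ/s
Q = ΔH = -307.25 kJ/s = -307.25 kW
Heat removed = 1106.1 MJ/h

Q_out = 1110 MJ/h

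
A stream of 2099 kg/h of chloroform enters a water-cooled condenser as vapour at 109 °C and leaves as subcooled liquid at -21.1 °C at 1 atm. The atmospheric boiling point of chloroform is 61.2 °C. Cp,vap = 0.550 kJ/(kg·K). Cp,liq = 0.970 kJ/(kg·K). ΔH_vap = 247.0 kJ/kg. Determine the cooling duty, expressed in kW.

Q_c = 206 kW

vapour 109→61.2 °C: -26.29 kJ/kg
condensation at 61.2 °C: -247 kJ/kg
liquid 61.2→-21.1 °C: -79.831 kJ/kg
Δh = -26.29 + -247 + -79.831 = -353.12 kJ/kg
Q = ṁ·Δh = 2099 kg/h × -353.12 kJ/kg = -741200 kJ/h
|Q| = 205.89 kW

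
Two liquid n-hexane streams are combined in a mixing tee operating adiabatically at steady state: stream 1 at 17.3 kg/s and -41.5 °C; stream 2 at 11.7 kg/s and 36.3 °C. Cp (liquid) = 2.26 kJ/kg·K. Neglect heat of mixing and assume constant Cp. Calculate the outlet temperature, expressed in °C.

T_out = -10.1 °C

Adiabatic, steady state ⇒ Σ ṁᵢCp,ᵢ(T_out − Tᵢ) = 0
T_out = Σ ṁᵢCp,ᵢTᵢ / Σ ṁᵢCp,ᵢ
      = -662.72 / 65.54 = -10.112 °C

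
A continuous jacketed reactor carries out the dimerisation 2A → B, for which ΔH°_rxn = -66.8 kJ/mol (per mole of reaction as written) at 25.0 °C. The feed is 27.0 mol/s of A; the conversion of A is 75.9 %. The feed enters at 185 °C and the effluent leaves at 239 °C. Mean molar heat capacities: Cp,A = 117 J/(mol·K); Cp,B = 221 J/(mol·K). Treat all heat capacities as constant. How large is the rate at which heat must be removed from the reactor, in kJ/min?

Extent of reaction ξ = 0.759 × 27.0 / 2 = 10.246 mol/s
Reaction term: ξ·ΔH°_rxn = 10.246 × -66.8 = -684.47 kJ/s
Sensible, feed 185→25 °C: -505.44 kJ/s
Outlet flows (mol/s): A 6.507, B 10.246
Sensible, products 25→239 °C: 647.52 kJ/s
Q = ΔH = -542.39 kJ/s = -542.39 kW
Heat removed = 32543 kJ/min

Q_out = 32500 kJ/min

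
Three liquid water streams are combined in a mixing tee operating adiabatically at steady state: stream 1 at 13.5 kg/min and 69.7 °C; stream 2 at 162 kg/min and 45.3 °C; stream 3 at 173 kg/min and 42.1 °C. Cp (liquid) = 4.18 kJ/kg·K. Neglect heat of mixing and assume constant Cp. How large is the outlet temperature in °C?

Energy balance with Q = 0: Σ ṁᵢCp,ᵢ(T_out − Tᵢ) = 0
Σ ṁᵢCp,ᵢTᵢ = 13.5×4.18×69.7 + 162×4.18×45.3 + 173×4.18×42.1 = 65053
Σ ṁᵢCp,ᵢ = 13.5×4.18 + 162×4.18 + 173×4.18 = 1456.7
T_out = 65053 / 1456.7 = 44.657 °C

T_out = 44.7 °C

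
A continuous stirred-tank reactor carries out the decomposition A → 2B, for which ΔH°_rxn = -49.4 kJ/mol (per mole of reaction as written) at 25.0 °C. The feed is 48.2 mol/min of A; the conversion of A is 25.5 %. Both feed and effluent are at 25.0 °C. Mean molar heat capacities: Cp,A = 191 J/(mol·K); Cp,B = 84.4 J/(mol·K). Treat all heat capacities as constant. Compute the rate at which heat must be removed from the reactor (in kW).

Q_out = 10.1 kW

Extent of reaction ξ = 0.255 × 48.2 = 12.291 mol/min
Reaction term: ξ·ΔH°_rxn = 12.291 × -49.4 = -607.18 kJ/min
Q = ΔH = -607.18 kJ/min = -10.12 kW
Heat removed = 10.12 kW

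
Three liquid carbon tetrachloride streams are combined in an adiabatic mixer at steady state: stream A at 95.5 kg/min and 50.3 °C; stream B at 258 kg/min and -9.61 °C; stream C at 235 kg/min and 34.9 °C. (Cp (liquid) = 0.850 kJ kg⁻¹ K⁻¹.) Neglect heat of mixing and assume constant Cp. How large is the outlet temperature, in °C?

Adiabatic, steady state ⇒ Σ ṁᵢCp,ᵢ(T_out − Tᵢ) = 0
Σ ṁᵢCp,ᵢTᵢ = 95.5×0.850×50.3 + 258×0.850×-9.61 + 235×0.850×34.9 = 8946.9
Σ ṁᵢCp,ᵢ = 95.5×0.850 + 258×0.850 + 235×0.850 = 500.22
T_out = 8946.9 / 500.22 = 17.886 °C

T_out = 17.9 °C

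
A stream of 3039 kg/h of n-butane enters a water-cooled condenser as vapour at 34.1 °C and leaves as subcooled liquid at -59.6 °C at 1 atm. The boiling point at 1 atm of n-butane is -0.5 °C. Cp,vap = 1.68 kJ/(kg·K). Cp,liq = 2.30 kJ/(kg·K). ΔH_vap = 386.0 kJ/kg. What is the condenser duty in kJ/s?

vapour 34.1→-0.5 °C: -58.128 kJ/kg
condensation at -0.5 °C: -386 kJ/kg
liquid -0.5→-59.6 °C: -135.93 kJ/kg
Δh = -58.128 + -386 + -135.93 = -580.06 kJ/kg
Q = ṁ·Δh = 3039 kg/h × -580.06 kJ/kg = -1.7628e+06 kJ/h
|Q| = 489.67 kW

Q_c = 490 kJ/s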